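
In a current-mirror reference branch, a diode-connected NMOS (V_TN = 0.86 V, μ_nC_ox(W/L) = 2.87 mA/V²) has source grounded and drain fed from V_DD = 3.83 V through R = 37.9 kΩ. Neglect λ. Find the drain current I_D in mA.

I_D = 0.0724 mA

With gate tied to drain, V_GS = V_DS ≥ V_GS − V_TN, so the device is in saturation.
KCL at the drain: ½ k_n (V_GS − V_TN)² = (V_DD − V_GS)/R.
Let x = V_GS − 0.86. Then 54.4 x² + x − 2.97 = 0, giving x = 0.225 V (positive root), so V_GS = 1.08 V.
I_D = (V_DD − V_GS)/R = (3.83 − 1.08) / 37.9 = 0.0724 mA.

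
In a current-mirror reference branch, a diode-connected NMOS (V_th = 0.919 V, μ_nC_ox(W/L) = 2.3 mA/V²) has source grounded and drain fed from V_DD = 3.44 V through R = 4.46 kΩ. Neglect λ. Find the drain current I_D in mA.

With gate tied to drain, V_GS = V_DS ≥ V_GS − V_th, so the device is in saturation.
KCL at the drain: ½ k_n (V_GS − V_th)² = (V_DD − V_GS)/R.
Let x = V_GS − 0.919. Then 5.13 x² + x − 2.521 = 0, giving x = 0.61 V (positive root), so V_GS = 1.53 V.
I_D = (V_DD − V_GS)/R = (3.44 − 1.53) / 4.46 = 0.428 mA.

I_D = 0.428 mA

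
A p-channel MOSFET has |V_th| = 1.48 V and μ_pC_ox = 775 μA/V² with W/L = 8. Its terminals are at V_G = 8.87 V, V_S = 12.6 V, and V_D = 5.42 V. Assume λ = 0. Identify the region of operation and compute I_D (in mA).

Saturation; I_D = 15.7 mA

V_SG = V_S − V_G = 12.6 − 8.87 = 3.73 V; V_SD = V_S − V_D = 12.6 − 5.42 = 7.18 V.
k_p = μ_pC_ox · (W/L) = 6.2 mA/V².
V_ov = V_SG − |V_th| = 3.73 − 1.48 = 2.25 V.
Since V_SD = 7.18 V ≥ V_ov = 2.25 V, the device is in saturation.
I_D = ½ k_p V_ov² = 0.5 × 6.2 × 2.25² = 15.7 mA.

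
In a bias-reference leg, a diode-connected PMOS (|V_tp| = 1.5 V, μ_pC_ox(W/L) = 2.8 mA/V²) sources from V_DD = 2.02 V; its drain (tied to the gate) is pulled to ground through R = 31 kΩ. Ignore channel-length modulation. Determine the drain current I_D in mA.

With gate tied to drain, V_SG = V_SD ≥ V_SG − |V_tp|, so the device is in saturation.
KCL at the drain: ½ k_p (V_SG − |V_tp|)² = (V_DD − V_SG)/R.
Let x = V_SG − 1.5. Then 43.4 x² + x − 0.52 = 0, giving x = 0.0985 V (positive root), so V_SG = 1.6 V.
I_D = (V_DD − V_SG)/R = (2.02 − 1.6) / 31 = 0.0136 mA.

I_D = 0.0136 mA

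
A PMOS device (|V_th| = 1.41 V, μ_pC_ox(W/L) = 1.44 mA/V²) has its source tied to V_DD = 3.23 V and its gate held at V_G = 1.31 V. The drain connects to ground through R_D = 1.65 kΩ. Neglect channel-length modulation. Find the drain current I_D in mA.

V_SG = V_DD − V_G = 3.23 − 1.31 = 1.92 V, so V_ov = 1.92 − 1.41 = 0.51 V.
Assume saturation: I_D = ½ k_p V_ov² = 0.5 × 1.44 × 0.51² = 0.187 mA, giving V_SD = V_DD − I_D R_D = 3.23 − 0.187 × 1.65 = 2.92 V.
V_SD = 2.92 V ≥ V_ov = 0.51 V, confirming saturation.

I_D = 0.187 mA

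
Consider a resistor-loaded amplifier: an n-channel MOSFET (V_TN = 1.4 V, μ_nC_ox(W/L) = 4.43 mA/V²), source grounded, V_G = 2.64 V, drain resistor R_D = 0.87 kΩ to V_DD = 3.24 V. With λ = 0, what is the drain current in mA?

V_GS = V_G = 2.64 V, so V_ov = 2.64 − 1.4 = 1.24 V.
Assume saturation: I_D = ½ k_n V_ov² = 0.5 × 4.43 × 1.24² = 3.41 mA, giving V_DS = V_DD − I_D R_D = 3.24 − 3.41 × 0.87 = 0.277 V.
But 0.277 V < V_ov = 1.24 V, so the device is actually in triode.
In triode I_D = k_n[V_ov V_DS − ½ V_DS²] and I_D = (V_DD − V_DS)/R_D. Equating: 1.93 V_DS² − 5.779 V_DS + 3.24 = 0, giving V_DS = 0.746 V (the root below V_ov).
I_D = (3.24 − 0.746) / 0.87 = 2.87 mA.

I_D = 2.87 mA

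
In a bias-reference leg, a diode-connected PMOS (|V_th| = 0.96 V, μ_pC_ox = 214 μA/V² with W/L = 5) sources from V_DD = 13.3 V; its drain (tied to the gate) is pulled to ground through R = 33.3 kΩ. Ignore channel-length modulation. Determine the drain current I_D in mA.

With gate tied to drain, V_SG = V_SD ≥ V_SG − |V_th|, so the device is in saturation.
k_p = μ_pC_ox · (W/L) = 1.07 mA/V².
KCL at the drain: ½ k_p (V_SG − |V_th|)² = (V_DD − V_SG)/R.
Let x = V_SG − 0.96. Then 17.8 x² + x − 12.34 = 0, giving x = 0.805 V (positive root), so V_SG = 1.76 V.
I_D = (V_DD − V_SG)/R = (13.3 − 1.76) / 33.3 = 0.346 mA.

I_D = 0.346 mA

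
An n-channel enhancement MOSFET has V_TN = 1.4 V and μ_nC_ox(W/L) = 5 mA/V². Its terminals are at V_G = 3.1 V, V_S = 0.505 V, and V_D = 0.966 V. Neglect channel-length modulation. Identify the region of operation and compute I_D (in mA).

Triode; I_D = 2.22 mA

V_GS = V_G − V_S = 3.1 − 0.505 = 2.6 V; V_DS = V_D − V_S = 0.966 − 0.505 = 0.461 V.
V_ov = V_GS − V_TN = 2.6 − 1.4 = 1.2 V.
Since V_DS = 0.461 V < V_ov = 1.2 V, the device is in the triode region.
I_D = k_n [V_ov · V_DS − ½ V_DS²] = 5 × [1.2 × 0.461 − 0.5 × 0.461²] = 2.22 mA.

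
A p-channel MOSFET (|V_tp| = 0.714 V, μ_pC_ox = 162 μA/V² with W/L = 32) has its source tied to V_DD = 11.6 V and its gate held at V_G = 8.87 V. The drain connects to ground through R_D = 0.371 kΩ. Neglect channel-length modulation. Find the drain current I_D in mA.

V_SG = V_DD − V_G = 11.6 − 8.87 = 2.73 V, so V_ov = 2.73 − 0.714 = 2.02 V.
k_p = μ_pC_ox · (W/L) = 5.184 mA/V².
Assume saturation: I_D = ½ k_p V_ov² = 0.5 × 5.184 × 2.02² = 10.5 mA, giving V_SD = V_DD − I_D R_D = 11.6 − 10.5 × 0.371 = 7.69 V.
V_SD = 7.69 V ≥ V_ov = 2.02 V, confirming saturation.

I_D = 10.5 mA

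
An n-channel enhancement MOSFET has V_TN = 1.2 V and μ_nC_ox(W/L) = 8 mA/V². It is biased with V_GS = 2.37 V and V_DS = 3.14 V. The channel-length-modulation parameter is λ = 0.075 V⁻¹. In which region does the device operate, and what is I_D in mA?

V_ov = V_GS − V_TN = 2.37 − 1.2 = 1.17 V.
Since V_DS = 3.14 V ≥ V_ov = 1.17 V, the device is in saturation.
I_D = ½ k_n V_ov² (1 + λ V_DS) = 0.5 × 8 × 1.17² × (1 + 0.075 × 3.14) = 6.77 mA.

Saturation; I_D = 6.77 mA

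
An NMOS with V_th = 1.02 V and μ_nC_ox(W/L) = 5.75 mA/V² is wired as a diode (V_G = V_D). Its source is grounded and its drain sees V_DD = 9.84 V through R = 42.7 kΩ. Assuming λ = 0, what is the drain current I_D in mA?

I_D = 0.200 mA

With gate tied to drain, V_GS = V_DS ≥ V_GS − V_th, so the device is in saturation.
KCL at the drain: ½ k_n (V_GS − V_th)² = (V_DD − V_GS)/R.
Let x = V_GS − 1.02. Then 123 x² + x − 8.82 = 0, giving x = 0.264 V (positive root), so V_GS = 1.28 V.
I_D = (V_DD − V_GS)/R = (9.84 − 1.28) / 42.7 = 0.2 mA.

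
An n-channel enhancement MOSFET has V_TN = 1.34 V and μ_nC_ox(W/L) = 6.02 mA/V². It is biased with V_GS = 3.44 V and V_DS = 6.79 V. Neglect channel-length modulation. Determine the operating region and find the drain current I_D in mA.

Saturation; I_D = 13.3 mA

V_ov = V_GS − V_TN = 3.44 − 1.34 = 2.1 V.
Since V_DS = 6.79 V ≥ V_ov = 2.1 V, the device is in saturation.
I_D = ½ k_n V_ov² = 0.5 × 6.02 × 2.1² = 13.3 mA.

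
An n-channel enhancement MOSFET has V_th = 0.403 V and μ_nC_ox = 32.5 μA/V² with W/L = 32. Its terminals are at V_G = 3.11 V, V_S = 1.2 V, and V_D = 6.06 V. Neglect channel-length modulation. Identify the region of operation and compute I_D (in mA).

Saturation; I_D = 1.18 mA

V_GS = V_G − V_S = 3.11 − 1.2 = 1.91 V; V_DS = V_D − V_S = 6.06 − 1.2 = 4.86 V.
k_n = μ_nC_ox · (W/L) = 1.04 mA/V².
V_ov = V_GS − V_th = 1.91 − 0.403 = 1.51 V.
Since V_DS = 4.86 V ≥ V_ov = 1.51 V, the device is in saturation.
I_D = ½ k_n V_ov² = 0.5 × 1.04 × 1.51² = 1.18 mA.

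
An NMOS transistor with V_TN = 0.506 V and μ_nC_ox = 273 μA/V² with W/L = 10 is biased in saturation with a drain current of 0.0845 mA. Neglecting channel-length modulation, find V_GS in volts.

k_n = μ_nC_ox · (W/L) = 2.73 mA/V².
In saturation I_D = ½ k_n (V_GS − V_TN)², so V_GS − V_TN = √(2 I_D / k_n) = √(2 × 0.0845 / 2.73) = 0.249 V.
V_GS = 0.506 + 0.249 = 0.755 V.

V_GS = 0.755 V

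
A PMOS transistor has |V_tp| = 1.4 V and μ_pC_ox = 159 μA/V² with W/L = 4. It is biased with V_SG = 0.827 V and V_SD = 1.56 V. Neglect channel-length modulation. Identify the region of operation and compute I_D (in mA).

Cutoff; I_D = 0 mA

V_SG = 0.827 V < |V_tp| = 1.4 V, so the transistor is in cutoff.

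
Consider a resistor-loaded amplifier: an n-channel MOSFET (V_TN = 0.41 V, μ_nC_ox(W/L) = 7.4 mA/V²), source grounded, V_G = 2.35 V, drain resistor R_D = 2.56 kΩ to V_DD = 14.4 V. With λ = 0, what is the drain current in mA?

I_D = 5.46 mA

V_GS = V_G = 2.35 V, so V_ov = 2.35 − 0.41 = 1.94 V.
Assume saturation: I_D = ½ k_n V_ov² = 0.5 × 7.4 × 1.94² = 13.9 mA, giving V_DS = V_DD − I_D R_D = 14.4 − 13.9 × 2.56 = -21.2 V.
But -21.2 V < V_ov = 1.94 V, so the device is actually in triode.
In triode I_D = k_n[V_ov V_DS − ½ V_DS²] and I_D = (V_DD − V_DS)/R_D. Equating: 9.47 V_DS² − 37.75 V_DS + 14.4 = 0, giving V_DS = 0.427 V (the root below V_ov).
I_D = (14.4 − 0.427) / 2.56 = 5.46 mA.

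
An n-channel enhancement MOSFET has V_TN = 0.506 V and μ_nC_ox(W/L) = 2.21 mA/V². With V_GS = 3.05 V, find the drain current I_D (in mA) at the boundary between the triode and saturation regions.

At the boundary V_DS = V_ov = V_GS − V_TN = 3.05 − 0.506 = 2.54 V.
I_D = ½ k_n V_ov² = 0.5 × 2.21 × 2.54² = 7.15 mA.

I_D = 7.15 mA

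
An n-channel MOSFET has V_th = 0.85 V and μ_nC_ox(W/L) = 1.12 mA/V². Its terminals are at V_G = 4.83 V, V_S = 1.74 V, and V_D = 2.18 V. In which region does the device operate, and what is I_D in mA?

Triode; I_D = 0.995 mA

V_GS = V_G − V_S = 4.83 − 1.74 = 3.09 V; V_DS = V_D − V_S = 2.18 − 1.74 = 0.44 V.
V_ov = V_GS − V_th = 3.09 − 0.85 = 2.24 V.
Since V_DS = 0.44 V < V_ov = 2.24 V, the device is in the triode region.
I_D = k_n [V_ov · V_DS − ½ V_DS²] = 1.12 × [2.24 × 0.44 − 0.5 × 0.44²] = 0.995 mA.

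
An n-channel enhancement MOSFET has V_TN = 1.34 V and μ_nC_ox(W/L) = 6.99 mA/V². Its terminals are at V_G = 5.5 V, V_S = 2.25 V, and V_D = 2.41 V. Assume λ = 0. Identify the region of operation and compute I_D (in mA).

Triode; I_D = 2.05 mA

V_GS = V_G − V_S = 5.5 − 2.25 = 3.25 V; V_DS = V_D − V_S = 2.41 − 2.25 = 0.16 V.
V_ov = V_GS − V_TN = 3.25 − 1.34 = 1.91 V.
Since V_DS = 0.16 V < V_ov = 1.91 V, the device is in the triode region.
I_D = k_n [V_ov · V_DS − ½ V_DS²] = 6.99 × [1.91 × 0.16 − 0.5 × 0.16²] = 2.05 mA.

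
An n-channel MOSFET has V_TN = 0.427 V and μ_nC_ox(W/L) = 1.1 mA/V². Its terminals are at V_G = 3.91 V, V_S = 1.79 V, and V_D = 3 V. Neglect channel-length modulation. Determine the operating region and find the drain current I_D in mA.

Triode; I_D = 1.45 mA

V_GS = V_G − V_S = 3.91 − 1.79 = 2.12 V; V_DS = V_D − V_S = 3 − 1.79 = 1.21 V.
V_ov = V_GS − V_TN = 2.12 − 0.427 = 1.69 V.
Since V_DS = 1.21 V < V_ov = 1.69 V, the device is in the triode region.
I_D = k_n [V_ov · V_DS − ½ V_DS²] = 1.1 × [1.69 × 1.21 − 0.5 × 1.21²] = 1.45 mA.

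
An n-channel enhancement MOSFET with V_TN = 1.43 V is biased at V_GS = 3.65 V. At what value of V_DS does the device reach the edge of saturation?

V_DS,sat = 2.22 V

The boundary between triode and saturation is V_DS = V_GS − V_TN = V_ov.
V_ov = 3.65 − 1.43 = 2.22 V.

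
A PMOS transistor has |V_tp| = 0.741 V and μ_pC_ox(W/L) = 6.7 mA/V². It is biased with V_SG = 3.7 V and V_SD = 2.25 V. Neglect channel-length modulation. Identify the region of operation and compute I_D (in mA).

V_ov = V_SG − |V_tp| = 3.7 − 0.741 = 2.96 V.
Since V_SD = 2.25 V < V_ov = 2.96 V, the device is in the triode region.
I_D = k_p [V_ov · V_SD − ½ V_SD²] = 6.7 × [2.96 × 2.25 − 0.5 × 2.25²] = 27.6 mA.

Triode; I_D = 27.6 mA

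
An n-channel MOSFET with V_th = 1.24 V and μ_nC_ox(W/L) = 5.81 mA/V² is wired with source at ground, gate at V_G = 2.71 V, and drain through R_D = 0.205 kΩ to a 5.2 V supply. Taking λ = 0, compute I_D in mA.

V_GS = V_G = 2.71 V, so V_ov = 2.71 − 1.24 = 1.47 V.
Assume saturation: I_D = ½ k_n V_ov² = 0.5 × 5.81 × 1.47² = 6.28 mA, giving V_DS = V_DD − I_D R_D = 5.2 − 6.28 × 0.205 = 3.91 V.
V_DS = 3.91 V ≥ V_ov = 1.47 V, confirming saturation.

I_D = 6.28 mA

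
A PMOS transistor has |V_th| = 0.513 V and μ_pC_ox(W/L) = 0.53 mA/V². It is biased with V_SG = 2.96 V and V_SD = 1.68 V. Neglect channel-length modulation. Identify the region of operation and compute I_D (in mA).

Triode; I_D = 1.43 mA

V_ov = V_SG − |V_th| = 2.96 − 0.513 = 2.45 V.
Since V_SD = 1.68 V < V_ov = 2.45 V, the device is in the triode region.
I_D = k_p [V_ov · V_SD − ½ V_SD²] = 0.53 × [2.45 × 1.68 − 0.5 × 1.68²] = 1.43 mA.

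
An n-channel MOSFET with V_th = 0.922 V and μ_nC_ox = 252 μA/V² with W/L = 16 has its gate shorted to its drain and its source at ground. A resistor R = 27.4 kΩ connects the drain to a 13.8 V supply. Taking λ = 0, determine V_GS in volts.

V_GS = 1.40 V

With gate tied to drain, V_GS = V_DS ≥ V_GS − V_th, so the device is in saturation.
k_n = μ_nC_ox · (W/L) = 4.032 mA/V².
KCL at the drain: ½ k_n (V_GS − V_th)² = (V_DD − V_GS)/R.
Let x = V_GS − 0.922. Then 55.2 x² + x − 12.88 = 0, giving x = 0.474 V (positive root), so V_GS = 1.4 V.
I_D = (V_DD − V_GS)/R = (13.8 − 1.4) / 27.4 = 0.453 mA.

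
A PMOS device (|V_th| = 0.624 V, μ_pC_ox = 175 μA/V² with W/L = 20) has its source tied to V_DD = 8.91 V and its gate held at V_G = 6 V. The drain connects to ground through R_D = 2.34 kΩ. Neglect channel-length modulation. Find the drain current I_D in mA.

I_D = 3.59 mA

V_SG = V_DD − V_G = 8.91 − 6 = 2.91 V, so V_ov = 2.91 − 0.624 = 2.29 V.
k_p = μ_pC_ox · (W/L) = 3.5 mA/V².
Assume saturation: I_D = ½ k_p V_ov² = 0.5 × 3.5 × 2.29² = 9.15 mA, giving V_SD = V_DD − I_D R_D = 8.91 − 9.15 × 2.34 = -12.5 V.
But -12.5 V < V_ov = 2.29 V, so the device is actually in triode.
In triode I_D = k_p[V_ov V_SD − ½ V_SD²] and I_D = (V_DD − V_SD)/R_D. Equating: 4.09 V_SD² − 19.72 V_SD + 8.91 = 0, giving V_SD = 0.505 V (the root below V_ov).
I_D = (8.91 − 0.505) / 2.34 = 3.59 mA.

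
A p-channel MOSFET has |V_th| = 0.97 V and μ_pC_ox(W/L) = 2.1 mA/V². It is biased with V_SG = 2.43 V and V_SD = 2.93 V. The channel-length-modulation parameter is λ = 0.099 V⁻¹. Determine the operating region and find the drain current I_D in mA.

V_ov = V_SG − |V_th| = 2.43 − 0.97 = 1.46 V.
Since V_SD = 2.93 V ≥ V_ov = 1.46 V, the device is in saturation.
I_D = ½ k_p V_ov² (1 + λ V_SD) = 0.5 × 2.1 × 1.46² × (1 + 0.099 × 2.93) = 2.89 mA.

Saturation; I_D = 2.89 mA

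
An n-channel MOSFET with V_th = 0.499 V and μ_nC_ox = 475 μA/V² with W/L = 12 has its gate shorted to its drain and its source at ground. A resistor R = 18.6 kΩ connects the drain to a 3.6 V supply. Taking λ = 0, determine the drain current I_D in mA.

With gate tied to drain, V_GS = V_DS ≥ V_GS − V_th, so the device is in saturation.
k_n = μ_nC_ox · (W/L) = 5.7 mA/V².
KCL at the drain: ½ k_n (V_GS − V_th)² = (V_DD − V_GS)/R.
Let x = V_GS − 0.499. Then 53 x² + x − 3.101 = 0, giving x = 0.233 V (positive root), so V_GS = 0.732 V.
I_D = (V_DD − V_GS)/R = (3.6 − 0.732) / 18.6 = 0.154 mA.

I_D = 0.154 mA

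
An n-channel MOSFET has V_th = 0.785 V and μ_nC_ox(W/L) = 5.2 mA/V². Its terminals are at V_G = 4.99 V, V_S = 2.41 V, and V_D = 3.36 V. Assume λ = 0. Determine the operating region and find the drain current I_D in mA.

Triode; I_D = 6.52 mA

V_GS = V_G − V_S = 4.99 − 2.41 = 2.58 V; V_DS = V_D − V_S = 3.36 − 2.41 = 0.95 V.
V_ov = V_GS − V_th = 2.58 − 0.785 = 1.79 V.
Since V_DS = 0.95 V < V_ov = 1.79 V, the device is in the triode region.
I_D = k_n [V_ov · V_DS − ½ V_DS²] = 5.2 × [1.79 × 0.95 − 0.5 × 0.95²] = 6.52 mA.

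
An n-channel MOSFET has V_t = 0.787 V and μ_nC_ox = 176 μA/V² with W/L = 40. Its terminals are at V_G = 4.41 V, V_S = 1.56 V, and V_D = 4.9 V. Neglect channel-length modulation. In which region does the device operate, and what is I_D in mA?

Saturation; I_D = 15.0 mA

V_GS = V_G − V_S = 4.41 − 1.56 = 2.85 V; V_DS = V_D − V_S = 4.9 − 1.56 = 3.34 V.
k_n = μ_nC_ox · (W/L) = 7.04 mA/V².
V_ov = V_GS − V_t = 2.85 − 0.787 = 2.06 V.
Since V_DS = 3.34 V ≥ V_ov = 2.06 V, the device is in saturation.
I_D = ½ k_n V_ov² = 0.5 × 7.04 × 2.06² = 15 mA.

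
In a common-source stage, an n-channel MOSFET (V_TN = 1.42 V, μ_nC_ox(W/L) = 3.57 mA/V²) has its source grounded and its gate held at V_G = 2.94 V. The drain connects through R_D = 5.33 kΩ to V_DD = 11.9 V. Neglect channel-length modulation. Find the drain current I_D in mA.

I_D = 2.15 mA

V_GS = V_G = 2.94 V, so V_ov = 2.94 − 1.42 = 1.52 V.
Assume saturation: I_D = ½ k_n V_ov² = 0.5 × 3.57 × 1.52² = 4.12 mA, giving V_DS = V_DD − I_D R_D = 11.9 − 4.12 × 5.33 = -10.1 V.
But -10.1 V < V_ov = 1.52 V, so the device is actually in triode.
In triode I_D = k_n[V_ov V_DS − ½ V_DS²] and I_D = (V_DD − V_DS)/R_D. Equating: 9.51 V_DS² − 29.92 V_DS + 11.9 = 0, giving V_DS = 0.467 V (the root below V_ov).
I_D = (11.9 − 0.467) / 5.33 = 2.15 mA.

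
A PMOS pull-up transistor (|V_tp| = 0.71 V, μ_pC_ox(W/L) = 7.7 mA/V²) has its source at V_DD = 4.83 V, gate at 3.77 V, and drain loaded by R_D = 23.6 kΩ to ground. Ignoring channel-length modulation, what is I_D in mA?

V_SG = V_DD − V_G = 4.83 − 3.77 = 1.06 V, so V_ov = 1.06 − 0.71 = 0.35 V.
Assume saturation: I_D = ½ k_p V_ov² = 0.5 × 7.7 × 0.35² = 0.472 mA, giving V_SD = V_DD − I_D R_D = 4.83 − 0.472 × 23.6 = -6.3 V.
But -6.3 V < V_ov = 0.35 V, so the device is actually in triode.
In triode I_D = k_p[V_ov V_SD − ½ V_SD²] and I_D = (V_DD − V_SD)/R_D. Equating: 90.9 V_SD² − 64.6 V_SD + 4.83 = 0, giving V_SD = 0.0849 V (the root below V_ov).
I_D = (4.83 − 0.0849) / 23.6 = 0.201 mA.

I_D = 0.201 mA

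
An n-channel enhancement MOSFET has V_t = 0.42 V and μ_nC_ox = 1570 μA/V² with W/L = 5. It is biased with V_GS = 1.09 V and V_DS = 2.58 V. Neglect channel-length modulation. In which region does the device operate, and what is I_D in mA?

k_n = μ_nC_ox · (W/L) = 7.85 mA/V².
V_ov = V_GS − V_t = 1.09 − 0.42 = 0.67 V.
Since V_DS = 2.58 V ≥ V_ov = 0.67 V, the device is in saturation.
I_D = ½ k_n V_ov² = 0.5 × 7.85 × 0.67² = 1.76 mA.

Saturation; I_D = 1.76 mA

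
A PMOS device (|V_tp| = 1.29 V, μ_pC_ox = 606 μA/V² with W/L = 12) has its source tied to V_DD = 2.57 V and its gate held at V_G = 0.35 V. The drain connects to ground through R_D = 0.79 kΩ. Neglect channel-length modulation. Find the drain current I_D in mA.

I_D = 2.58 mA

V_SG = V_DD − V_G = 2.57 − 0.35 = 2.22 V, so V_ov = 2.22 − 1.29 = 0.93 V.
k_p = μ_pC_ox · (W/L) = 7.272 mA/V².
Assume saturation: I_D = ½ k_p V_ov² = 0.5 × 7.272 × 0.93² = 3.14 mA, giving V_SD = V_DD − I_D R_D = 2.57 − 3.14 × 0.79 = 0.0856 V.
But 0.0856 V < V_ov = 0.93 V, so the device is actually in triode.
In triode I_D = k_p[V_ov V_SD − ½ V_SD²] and I_D = (V_DD − V_SD)/R_D. Equating: 2.87 V_SD² − 6.343 V_SD + 2.57 = 0, giving V_SD = 0.535 V (the root below V_ov).
I_D = (2.57 − 0.535) / 0.79 = 2.58 mA.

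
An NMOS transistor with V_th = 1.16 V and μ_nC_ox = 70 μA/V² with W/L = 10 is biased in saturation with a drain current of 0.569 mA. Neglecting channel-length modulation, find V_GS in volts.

k_n = μ_nC_ox · (W/L) = 0.7 mA/V².
In saturation I_D = ½ k_n (V_GS − V_th)², so V_GS − V_th = √(2 I_D / k_n) = √(2 × 0.569 / 0.7) = 1.28 V.
V_GS = 1.16 + 1.28 = 2.44 V.

V_GS = 2.44 V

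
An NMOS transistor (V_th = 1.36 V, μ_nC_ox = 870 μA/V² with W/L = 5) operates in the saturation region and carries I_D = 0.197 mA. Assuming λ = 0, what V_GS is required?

k_n = μ_nC_ox · (W/L) = 4.35 mA/V².
In saturation I_D = ½ k_n (V_GS − V_th)², so V_GS − V_th = √(2 I_D / k_n) = √(2 × 0.197 / 4.35) = 0.301 V.
V_GS = 1.36 + 0.301 = 1.66 V.

V_GS = 1.66 V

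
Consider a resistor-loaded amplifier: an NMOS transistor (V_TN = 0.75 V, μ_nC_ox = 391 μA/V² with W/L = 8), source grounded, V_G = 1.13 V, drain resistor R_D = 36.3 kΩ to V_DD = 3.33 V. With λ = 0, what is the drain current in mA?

I_D = 0.0894 mA

V_GS = V_G = 1.13 V, so V_ov = 1.13 − 0.75 = 0.38 V.
k_n = μ_nC_ox · (W/L) = 3.128 mA/V².
Assume saturation: I_D = ½ k_n V_ov² = 0.5 × 3.128 × 0.38² = 0.226 mA, giving V_DS = V_DD − I_D R_D = 3.33 − 0.226 × 36.3 = -4.87 V.
But -4.87 V < V_ov = 0.38 V, so the device is actually in triode.
In triode I_D = k_n[V_ov V_DS − ½ V_DS²] and I_D = (V_DD − V_DS)/R_D. Equating: 56.8 V_DS² − 44.15 V_DS + 3.33 = 0, giving V_DS = 0.0846 V (the root below V_ov).
I_D = (3.33 − 0.0846) / 36.3 = 0.0894 mA.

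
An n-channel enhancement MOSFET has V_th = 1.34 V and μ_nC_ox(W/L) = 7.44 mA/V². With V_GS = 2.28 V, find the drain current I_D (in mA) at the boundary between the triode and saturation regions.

At the boundary V_DS = V_ov = V_GS − V_th = 2.28 − 1.34 = 0.94 V.
I_D = ½ k_n V_ov² = 0.5 × 7.44 × 0.94² = 3.29 mA.

I_D = 3.29 mA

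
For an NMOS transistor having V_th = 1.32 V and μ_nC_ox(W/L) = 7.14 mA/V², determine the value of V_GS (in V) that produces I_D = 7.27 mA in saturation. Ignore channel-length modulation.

In saturation I_D = ½ k_n (V_GS − V_th)², so V_GS − V_th = √(2 I_D / k_n) = √(2 × 7.27 / 7.14) = 1.43 V.
V_GS = 1.32 + 1.43 = 2.75 V.

V_GS = 2.75 V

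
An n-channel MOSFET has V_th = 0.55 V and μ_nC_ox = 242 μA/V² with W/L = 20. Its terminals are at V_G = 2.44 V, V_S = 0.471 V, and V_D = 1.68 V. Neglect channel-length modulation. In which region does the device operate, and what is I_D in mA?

V_GS = V_G − V_S = 2.44 − 0.471 = 1.97 V; V_DS = V_D − V_S = 1.68 − 0.471 = 1.21 V.
k_n = μ_nC_ox · (W/L) = 4.84 mA/V².
V_ov = V_GS − V_th = 1.97 − 0.55 = 1.42 V.
Since V_DS = 1.21 V < V_ov = 1.42 V, the device is in the triode region.
I_D = k_n [V_ov · V_DS − ½ V_DS²] = 4.84 × [1.42 × 1.21 − 0.5 × 1.21²] = 4.77 mA.

Triode; I_D = 4.77 mA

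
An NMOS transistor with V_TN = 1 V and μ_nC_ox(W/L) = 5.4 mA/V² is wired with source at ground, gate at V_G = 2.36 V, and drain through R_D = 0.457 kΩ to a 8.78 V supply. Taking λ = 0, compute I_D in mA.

I_D = 4.99 mA

V_GS = V_G = 2.36 V, so V_ov = 2.36 − 1 = 1.36 V.
Assume saturation: I_D = ½ k_n V_ov² = 0.5 × 5.4 × 1.36² = 4.99 mA, giving V_DS = V_DD − I_D R_D = 8.78 − 4.99 × 0.457 = 6.5 V.
V_DS = 6.5 V ≥ V_ov = 1.36 V, confirming saturation.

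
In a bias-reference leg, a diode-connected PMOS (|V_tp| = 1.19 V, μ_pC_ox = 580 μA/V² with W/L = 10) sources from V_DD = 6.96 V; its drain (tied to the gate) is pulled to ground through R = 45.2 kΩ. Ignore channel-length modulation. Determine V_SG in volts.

V_SG = 1.40 V

With gate tied to drain, V_SG = V_SD ≥ V_SG − |V_tp|, so the device is in saturation.
k_p = μ_pC_ox · (W/L) = 5.8 mA/V².
KCL at the drain: ½ k_p (V_SG − |V_tp|)² = (V_DD − V_SG)/R.
Let x = V_SG − 1.19. Then 131 x² + x − 5.77 = 0, giving x = 0.206 V (positive root), so V_SG = 1.4 V.
I_D = (V_DD − V_SG)/R = (6.96 − 1.4) / 45.2 = 0.123 mA.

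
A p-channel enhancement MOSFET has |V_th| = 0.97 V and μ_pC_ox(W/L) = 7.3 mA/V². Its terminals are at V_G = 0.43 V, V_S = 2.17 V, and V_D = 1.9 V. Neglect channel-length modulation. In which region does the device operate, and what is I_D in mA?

V_SG = V_S − V_G = 2.17 − 0.43 = 1.74 V; V_SD = V_S − V_D = 2.17 − 1.9 = 0.27 V.
V_ov = V_SG − |V_th| = 1.74 − 0.97 = 0.77 V.
Since V_SD = 0.27 V < V_ov = 0.77 V, the device is in the triode region.
I_D = k_p [V_ov · V_SD − ½ V_SD²] = 7.3 × [0.77 × 0.27 − 0.5 × 0.27²] = 1.25 mA.

Triode; I_D = 1.25 mA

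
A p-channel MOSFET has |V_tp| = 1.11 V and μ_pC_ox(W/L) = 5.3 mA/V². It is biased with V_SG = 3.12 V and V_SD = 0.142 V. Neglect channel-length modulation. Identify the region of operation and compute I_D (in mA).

V_ov = V_SG − |V_tp| = 3.12 − 1.11 = 2.01 V.
Since V_SD = 0.142 V < V_ov = 2.01 V, the device is in the triode region.
I_D = k_p [V_ov · V_SD − ½ V_SD²] = 5.3 × [2.01 × 0.142 − 0.5 × 0.142²] = 1.46 mA.

Triode; I_D = 1.46 mA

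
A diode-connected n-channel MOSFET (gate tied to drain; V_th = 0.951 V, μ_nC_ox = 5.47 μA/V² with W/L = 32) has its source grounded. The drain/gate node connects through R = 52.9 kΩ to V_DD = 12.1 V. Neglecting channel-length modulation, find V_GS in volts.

V_GS = 2.40 V

With gate tied to drain, V_GS = V_DS ≥ V_GS − V_th, so the device is in saturation.
k_n = μ_nC_ox · (W/L) = 0.175 mA/V².
KCL at the drain: ½ k_n (V_GS − V_th)² = (V_DD − V_GS)/R.
Let x = V_GS − 0.951. Then 4.63 x² + x − 11.15 = 0, giving x = 1.45 V (positive root), so V_GS = 2.4 V.
I_D = (V_DD − V_GS)/R = (12.1 − 2.4) / 52.9 = 0.183 mA.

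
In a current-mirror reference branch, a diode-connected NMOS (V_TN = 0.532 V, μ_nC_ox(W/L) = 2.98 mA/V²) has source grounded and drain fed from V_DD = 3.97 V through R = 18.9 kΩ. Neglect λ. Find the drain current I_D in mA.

With gate tied to drain, V_GS = V_DS ≥ V_GS − V_TN, so the device is in saturation.
KCL at the drain: ½ k_n (V_GS − V_TN)² = (V_DD − V_GS)/R.
Let x = V_GS − 0.532. Then 28.2 x² + x − 3.438 = 0, giving x = 0.332 V (positive root), so V_GS = 0.864 V.
I_D = (V_DD − V_GS)/R = (3.97 − 0.864) / 18.9 = 0.164 mA.

I_D = 0.164 mA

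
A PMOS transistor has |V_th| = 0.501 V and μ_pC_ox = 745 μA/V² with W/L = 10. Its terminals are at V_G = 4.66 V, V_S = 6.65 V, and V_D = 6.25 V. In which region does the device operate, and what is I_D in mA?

Triode; I_D = 3.84 mA

V_SG = V_S − V_G = 6.65 − 4.66 = 1.99 V; V_SD = V_S − V_D = 6.65 − 6.25 = 0.4 V.
k_p = μ_pC_ox · (W/L) = 7.45 mA/V².
V_ov = V_SG − |V_th| = 1.99 − 0.501 = 1.49 V.
Since V_SD = 0.4 V < V_ov = 1.49 V, the device is in the triode region.
I_D = k_p [V_ov · V_SD − ½ V_SD²] = 7.45 × [1.49 × 0.4 − 0.5 × 0.4²] = 3.84 mA.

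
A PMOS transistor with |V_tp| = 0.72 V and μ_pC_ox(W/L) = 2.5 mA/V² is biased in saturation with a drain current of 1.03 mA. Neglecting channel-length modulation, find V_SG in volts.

V_SG = 1.63 V

In saturation I_D = ½ k_p (V_SG − |V_tp|)², so V_SG − |V_tp| = √(2 I_D / k_p) = √(2 × 1.03 / 2.5) = 0.908 V.
V_SG = 0.72 + 0.908 = 1.63 V.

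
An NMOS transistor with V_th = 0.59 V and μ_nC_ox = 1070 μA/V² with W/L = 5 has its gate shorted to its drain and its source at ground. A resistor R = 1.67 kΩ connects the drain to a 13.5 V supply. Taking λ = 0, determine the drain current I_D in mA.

I_D = 6.78 mA

With gate tied to drain, V_GS = V_DS ≥ V_GS − V_th, so the device is in saturation.
k_n = μ_nC_ox · (W/L) = 5.35 mA/V².
KCL at the drain: ½ k_n (V_GS − V_th)² = (V_DD − V_GS)/R.
Let x = V_GS − 0.59. Then 4.47 x² + x − 12.91 = 0, giving x = 1.59 V (positive root), so V_GS = 2.18 V.
I_D = (V_DD − V_GS)/R = (13.5 − 2.18) / 1.67 = 6.78 mA.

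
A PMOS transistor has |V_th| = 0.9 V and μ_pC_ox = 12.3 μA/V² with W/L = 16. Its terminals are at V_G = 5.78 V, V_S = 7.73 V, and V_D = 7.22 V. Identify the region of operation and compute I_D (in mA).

V_SG = V_S − V_G = 7.73 − 5.78 = 1.95 V; V_SD = V_S − V_D = 7.73 − 7.22 = 0.51 V.
k_p = μ_pC_ox · (W/L) = 0.1968 mA/V².
V_ov = V_SG − |V_th| = 1.95 − 0.9 = 1.05 V.
Since V_SD = 0.51 V < V_ov = 1.05 V, the device is in the triode region.
I_D = k_p [V_ov · V_SD − ½ V_SD²] = 0.1968 × [1.05 × 0.51 − 0.5 × 0.51²] = 0.0798 mA.

Triode; I_D = 0.0798 mA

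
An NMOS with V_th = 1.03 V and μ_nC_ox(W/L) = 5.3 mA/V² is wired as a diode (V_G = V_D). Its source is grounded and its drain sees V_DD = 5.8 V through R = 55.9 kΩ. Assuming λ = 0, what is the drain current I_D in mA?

I_D = 0.0822 mA

With gate tied to drain, V_GS = V_DS ≥ V_GS − V_th, so the device is in saturation.
KCL at the drain: ½ k_n (V_GS − V_th)² = (V_DD − V_GS)/R.
Let x = V_GS − 1.03. Then 148 x² + x − 4.77 = 0, giving x = 0.176 V (positive root), so V_GS = 1.21 V.
I_D = (V_DD − V_GS)/R = (5.8 − 1.21) / 55.9 = 0.0822 mA.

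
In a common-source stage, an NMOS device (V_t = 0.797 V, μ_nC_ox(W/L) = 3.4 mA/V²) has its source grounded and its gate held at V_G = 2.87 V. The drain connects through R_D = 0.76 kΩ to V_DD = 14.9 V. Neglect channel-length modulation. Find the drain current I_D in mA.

I_D = 7.31 mA

V_GS = V_G = 2.87 V, so V_ov = 2.87 − 0.797 = 2.07 V.
Assume saturation: I_D = ½ k_n V_ov² = 0.5 × 3.4 × 2.07² = 7.31 mA, giving V_DS = V_DD − I_D R_D = 14.9 − 7.31 × 0.76 = 9.35 V.
V_DS = 9.35 V ≥ V_ov = 2.07 V, confirming saturation.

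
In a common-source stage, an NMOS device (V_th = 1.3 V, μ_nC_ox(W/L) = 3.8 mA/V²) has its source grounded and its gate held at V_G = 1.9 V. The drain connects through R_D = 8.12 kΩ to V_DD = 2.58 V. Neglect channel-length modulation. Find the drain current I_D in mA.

I_D = 0.299 mA

V_GS = V_G = 1.9 V, so V_ov = 1.9 − 1.3 = 0.6 V.
Assume saturation: I_D = ½ k_n V_ov² = 0.5 × 3.8 × 0.6² = 0.684 mA, giving V_DS = V_DD − I_D R_D = 2.58 − 0.684 × 8.12 = -2.97 V.
But -2.97 V < V_ov = 0.6 V, so the device is actually in triode.
In triode I_D = k_n[V_ov V_DS − ½ V_DS²] and I_D = (V_DD − V_DS)/R_D. Equating: 15.4 V_DS² − 19.51 V_DS + 2.58 = 0, giving V_DS = 0.15 V (the root below V_ov).
I_D = (2.58 − 0.15) / 8.12 = 0.299 mA.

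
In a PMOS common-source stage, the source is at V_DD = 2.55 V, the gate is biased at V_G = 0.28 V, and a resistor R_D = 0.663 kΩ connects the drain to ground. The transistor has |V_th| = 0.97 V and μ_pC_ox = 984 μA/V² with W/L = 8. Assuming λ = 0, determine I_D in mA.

I_D = 3.28 mA

V_SG = V_DD − V_G = 2.55 − 0.28 = 2.27 V, so V_ov = 2.27 − 0.97 = 1.3 V.
k_p = μ_pC_ox · (W/L) = 7.872 mA/V².
Assume saturation: I_D = ½ k_p V_ov² = 0.5 × 7.872 × 1.3² = 6.65 mA, giving V_SD = V_DD − I_D R_D = 2.55 − 6.65 × 0.663 = -1.86 V.
But -1.86 V < V_ov = 1.3 V, so the device is actually in triode.
In triode I_D = k_p[V_ov V_SD − ½ V_SD²] and I_D = (V_DD − V_SD)/R_D. Equating: 2.61 V_SD² − 7.785 V_SD + 2.55 = 0, giving V_SD = 0.375 V (the root below V_ov).
I_D = (2.55 − 0.375) / 0.663 = 3.28 mA.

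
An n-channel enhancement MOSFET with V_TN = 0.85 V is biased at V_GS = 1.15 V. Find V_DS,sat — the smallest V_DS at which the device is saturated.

V_DS,sat = 0.300 V

The boundary between triode and saturation is V_DS = V_GS − V_TN = V_ov.
V_ov = 1.15 − 0.85 = 0.3 V.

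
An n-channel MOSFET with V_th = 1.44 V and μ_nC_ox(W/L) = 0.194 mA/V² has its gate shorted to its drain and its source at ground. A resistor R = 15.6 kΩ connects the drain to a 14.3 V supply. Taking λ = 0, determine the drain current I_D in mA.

With gate tied to drain, V_GS = V_DS ≥ V_GS − V_th, so the device is in saturation.
KCL at the drain: ½ k_n (V_GS − V_th)² = (V_DD − V_GS)/R.
Let x = V_GS − 1.44. Then 1.51 x² + x − 12.86 = 0, giving x = 2.6 V (positive root), so V_GS = 4.04 V.
I_D = (V_DD − V_GS)/R = (14.3 − 4.04) / 15.6 = 0.657 mA.

I_D = 0.657 mA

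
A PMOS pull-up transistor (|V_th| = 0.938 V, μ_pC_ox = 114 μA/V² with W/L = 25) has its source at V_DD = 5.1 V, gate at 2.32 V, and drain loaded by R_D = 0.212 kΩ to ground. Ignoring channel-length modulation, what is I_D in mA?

I_D = 4.83 mA

V_SG = V_DD − V_G = 5.1 − 2.32 = 2.78 V, so V_ov = 2.78 − 0.938 = 1.84 V.
k_p = μ_pC_ox · (W/L) = 2.85 mA/V².
Assume saturation: I_D = ½ k_p V_ov² = 0.5 × 2.85 × 1.84² = 4.83 mA, giving V_SD = V_DD − I_D R_D = 5.1 − 4.83 × 0.212 = 4.07 V.
V_SD = 4.07 V ≥ V_ov = 1.84 V, confirming saturation.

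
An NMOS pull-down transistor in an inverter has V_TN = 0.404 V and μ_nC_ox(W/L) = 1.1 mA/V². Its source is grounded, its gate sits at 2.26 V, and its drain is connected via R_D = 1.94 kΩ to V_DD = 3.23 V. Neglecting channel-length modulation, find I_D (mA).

V_GS = V_G = 2.26 V, so V_ov = 2.26 − 0.404 = 1.86 V.
Assume saturation: I_D = ½ k_n V_ov² = 0.5 × 1.1 × 1.86² = 1.89 mA, giving V_DS = V_DD − I_D R_D = 3.23 − 1.89 × 1.94 = -0.446 V.
But -0.446 V < V_ov = 1.86 V, so the device is actually in triode.
In triode I_D = k_n[V_ov V_DS − ½ V_DS²] and I_D = (V_DD − V_DS)/R_D. Equating: 1.07 V_DS² − 4.961 V_DS + 3.23 = 0, giving V_DS = 0.783 V (the root below V_ov).
I_D = (3.23 − 0.783) / 1.94 = 1.26 mA.

I_D = 1.26 mA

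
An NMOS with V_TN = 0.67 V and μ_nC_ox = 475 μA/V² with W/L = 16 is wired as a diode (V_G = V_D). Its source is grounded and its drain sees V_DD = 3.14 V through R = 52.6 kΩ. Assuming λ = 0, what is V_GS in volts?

V_GS = 0.779 V

With gate tied to drain, V_GS = V_DS ≥ V_GS − V_TN, so the device is in saturation.
k_n = μ_nC_ox · (W/L) = 7.6 mA/V².
KCL at the drain: ½ k_n (V_GS − V_TN)² = (V_DD − V_GS)/R.
Let x = V_GS − 0.67. Then 200 x² + x − 2.47 = 0, giving x = 0.109 V (positive root), so V_GS = 0.779 V.
I_D = (V_DD − V_GS)/R = (3.14 − 0.779) / 52.6 = 0.0449 mA.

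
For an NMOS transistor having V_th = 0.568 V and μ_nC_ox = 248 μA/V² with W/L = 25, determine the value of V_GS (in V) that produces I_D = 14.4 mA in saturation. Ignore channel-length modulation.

V_GS = 2.72 V

k_n = μ_nC_ox · (W/L) = 6.2 mA/V².
In saturation I_D = ½ k_n (V_GS − V_th)², so V_GS − V_th = √(2 I_D / k_n) = √(2 × 14.4 / 6.2) = 2.16 V.
V_GS = 0.568 + 2.16 = 2.72 V.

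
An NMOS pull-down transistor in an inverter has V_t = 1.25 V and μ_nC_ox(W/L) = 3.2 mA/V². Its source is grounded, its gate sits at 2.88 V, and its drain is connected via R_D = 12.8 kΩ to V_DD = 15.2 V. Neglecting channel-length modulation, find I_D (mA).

I_D = 1.17 mA

V_GS = V_G = 2.88 V, so V_ov = 2.88 − 1.25 = 1.63 V.
Assume saturation: I_D = ½ k_n V_ov² = 0.5 × 3.2 × 1.63² = 4.25 mA, giving V_DS = V_DD − I_D R_D = 15.2 − 4.25 × 12.8 = -39.2 V.
But -39.2 V < V_ov = 1.63 V, so the device is actually in triode.
In triode I_D = k_n[V_ov V_DS − ½ V_DS²] and I_D = (V_DD − V_DS)/R_D. Equating: 20.5 V_DS² − 67.76 V_DS + 15.2 = 0, giving V_DS = 0.242 V (the root below V_ov).
I_D = (15.2 − 0.242) / 12.8 = 1.17 mA.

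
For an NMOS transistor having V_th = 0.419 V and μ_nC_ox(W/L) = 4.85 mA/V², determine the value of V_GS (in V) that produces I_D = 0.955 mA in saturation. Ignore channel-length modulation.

In saturation I_D = ½ k_n (V_GS − V_th)², so V_GS − V_th = √(2 I_D / k_n) = √(2 × 0.955 / 4.85) = 0.628 V.
V_GS = 0.419 + 0.628 = 1.05 V.

V_GS = 1.05 V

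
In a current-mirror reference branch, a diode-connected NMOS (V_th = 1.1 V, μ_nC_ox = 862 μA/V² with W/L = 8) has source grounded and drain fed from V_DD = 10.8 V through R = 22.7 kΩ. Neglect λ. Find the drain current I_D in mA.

I_D = 0.412 mA

With gate tied to drain, V_GS = V_DS ≥ V_GS − V_th, so the device is in saturation.
k_n = μ_nC_ox · (W/L) = 6.896 mA/V².
KCL at the drain: ½ k_n (V_GS − V_th)² = (V_DD − V_GS)/R.
Let x = V_GS − 1.1. Then 78.3 x² + x − 9.7 = 0, giving x = 0.346 V (positive root), so V_GS = 1.45 V.
I_D = (V_DD − V_GS)/R = (10.8 − 1.45) / 22.7 = 0.412 mA.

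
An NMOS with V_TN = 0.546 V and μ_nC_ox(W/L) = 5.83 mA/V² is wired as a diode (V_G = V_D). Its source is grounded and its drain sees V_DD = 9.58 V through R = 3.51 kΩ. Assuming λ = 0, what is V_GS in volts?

With gate tied to drain, V_GS = V_DS ≥ V_GS − V_TN, so the device is in saturation.
KCL at the drain: ½ k_n (V_GS − V_TN)² = (V_DD − V_GS)/R.
Let x = V_GS − 0.546. Then 10.2 x² + x − 9.034 = 0, giving x = 0.892 V (positive root), so V_GS = 1.44 V.
I_D = (V_DD − V_GS)/R = (9.58 − 1.44) / 3.51 = 2.32 mA.

V_GS = 1.44 V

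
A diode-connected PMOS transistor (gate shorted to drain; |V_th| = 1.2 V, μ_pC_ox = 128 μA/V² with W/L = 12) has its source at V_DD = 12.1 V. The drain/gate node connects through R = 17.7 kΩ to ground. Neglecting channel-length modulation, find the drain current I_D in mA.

With gate tied to drain, V_SG = V_SD ≥ V_SG − |V_th|, so the device is in saturation.
k_p = μ_pC_ox · (W/L) = 1.536 mA/V².
KCL at the drain: ½ k_p (V_SG − |V_th|)² = (V_DD − V_SG)/R.
Let x = V_SG − 1.2. Then 13.6 x² + x − 10.9 = 0, giving x = 0.859 V (positive root), so V_SG = 2.06 V.
I_D = (V_DD − V_SG)/R = (12.1 − 2.06) / 17.7 = 0.567 mA.

I_D = 0.567 mA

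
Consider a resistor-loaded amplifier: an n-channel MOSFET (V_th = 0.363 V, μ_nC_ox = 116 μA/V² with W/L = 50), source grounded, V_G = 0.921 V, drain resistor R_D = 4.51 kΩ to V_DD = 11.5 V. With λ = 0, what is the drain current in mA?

V_GS = V_G = 0.921 V, so V_ov = 0.921 − 0.363 = 0.558 V.
k_n = μ_nC_ox · (W/L) = 5.8 mA/V².
Assume saturation: I_D = ½ k_n V_ov² = 0.5 × 5.8 × 0.558² = 0.903 mA, giving V_DS = V_DD − I_D R_D = 11.5 − 0.903 × 4.51 = 7.43 V.
V_DS = 7.43 V ≥ V_ov = 0.558 V, confirming saturation.

I_D = 0.903 mA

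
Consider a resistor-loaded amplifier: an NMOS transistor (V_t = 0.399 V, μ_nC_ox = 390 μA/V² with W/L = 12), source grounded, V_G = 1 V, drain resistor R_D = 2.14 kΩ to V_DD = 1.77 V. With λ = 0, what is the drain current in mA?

V_GS = V_G = 1 V, so V_ov = 1 − 0.399 = 0.601 V.
k_n = μ_nC_ox · (W/L) = 4.68 mA/V².
Assume saturation: I_D = ½ k_n V_ov² = 0.5 × 4.68 × 0.601² = 0.845 mA, giving V_DS = V_DD − I_D R_D = 1.77 − 0.845 × 2.14 = -0.0388 V.
But -0.0388 V < V_ov = 0.601 V, so the device is actually in triode.
In triode I_D = k_n[V_ov V_DS − ½ V_DS²] and I_D = (V_DD − V_DS)/R_D. Equating: 5.01 V_DS² − 7.019 V_DS + 1.77 = 0, giving V_DS = 0.33 V (the root below V_ov).
I_D = (1.77 − 0.33) / 2.14 = 0.673 mA.

I_D = 0.673 mA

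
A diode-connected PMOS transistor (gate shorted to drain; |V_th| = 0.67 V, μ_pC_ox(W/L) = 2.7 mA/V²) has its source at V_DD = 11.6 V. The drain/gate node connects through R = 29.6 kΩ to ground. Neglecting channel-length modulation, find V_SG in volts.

V_SG = 1.18 V

With gate tied to drain, V_SG = V_SD ≥ V_SG − |V_th|, so the device is in saturation.
KCL at the drain: ½ k_p (V_SG − |V_th|)² = (V_DD − V_SG)/R.
Let x = V_SG − 0.67. Then 40 x² + x − 10.93 = 0, giving x = 0.511 V (positive root), so V_SG = 1.18 V.
I_D = (V_DD − V_SG)/R = (11.6 − 1.18) / 29.6 = 0.352 mA.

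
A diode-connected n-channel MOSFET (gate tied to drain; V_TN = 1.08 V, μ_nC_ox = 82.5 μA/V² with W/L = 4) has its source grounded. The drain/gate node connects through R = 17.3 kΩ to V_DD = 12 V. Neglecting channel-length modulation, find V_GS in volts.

With gate tied to drain, V_GS = V_DS ≥ V_GS − V_TN, so the device is in saturation.
k_n = μ_nC_ox · (W/L) = 0.33 mA/V².
KCL at the drain: ½ k_n (V_GS − V_TN)² = (V_DD − V_GS)/R.
Let x = V_GS − 1.08. Then 2.85 x² + x − 10.92 = 0, giving x = 1.79 V (positive root), so V_GS = 2.87 V.
I_D = (V_DD − V_GS)/R = (12 − 2.87) / 17.3 = 0.528 mA.

V_GS = 2.87 V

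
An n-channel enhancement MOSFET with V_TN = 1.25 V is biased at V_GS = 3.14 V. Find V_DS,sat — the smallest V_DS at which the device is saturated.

The boundary between triode and saturation is V_DS = V_GS − V_TN = V_ov.
V_ov = 3.14 − 1.25 = 1.89 V.

V_DS,sat = 1.89 V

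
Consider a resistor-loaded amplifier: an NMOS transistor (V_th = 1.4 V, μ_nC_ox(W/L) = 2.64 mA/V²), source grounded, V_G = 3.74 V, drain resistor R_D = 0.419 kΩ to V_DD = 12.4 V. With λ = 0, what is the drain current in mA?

V_GS = V_G = 3.74 V, so V_ov = 3.74 − 1.4 = 2.34 V.
Assume saturation: I_D = ½ k_n V_ov² = 0.5 × 2.64 × 2.34² = 7.23 mA, giving V_DS = V_DD − I_D R_D = 12.4 − 7.23 × 0.419 = 9.37 V.
V_DS = 9.37 V ≥ V_ov = 2.34 V, confirming saturation.

I_D = 7.23 mA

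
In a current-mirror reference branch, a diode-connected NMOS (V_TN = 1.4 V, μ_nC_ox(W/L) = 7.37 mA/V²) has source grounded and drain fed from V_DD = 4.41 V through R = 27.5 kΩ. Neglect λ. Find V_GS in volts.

With gate tied to drain, V_GS = V_DS ≥ V_GS − V_TN, so the device is in saturation.
KCL at the drain: ½ k_n (V_GS − V_TN)² = (V_DD − V_GS)/R.
Let x = V_GS − 1.4. Then 101 x² + x − 3.01 = 0, giving x = 0.167 V (positive root), so V_GS = 1.57 V.
I_D = (V_DD − V_GS)/R = (4.41 − 1.57) / 27.5 = 0.103 mA.

V_GS = 1.57 V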